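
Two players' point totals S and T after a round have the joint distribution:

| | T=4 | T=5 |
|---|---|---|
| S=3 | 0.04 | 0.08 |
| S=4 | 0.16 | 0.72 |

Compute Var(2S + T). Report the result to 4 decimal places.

0.6464

E[S] = 3.88,  E[T] = 4.8,  E[ST] = 18.64
Var(S) = 15.16 − (3.88)² = 0.1056;  Var(T) = 23.2 − (4.8)² = 0.16
cov(S,T) = 18.64 − (3.88)(4.8) = 0.016
Var(2S + T) = (2)²·0.1056 + (1)²·0.16 + 2·(2)·(1)·0.016 = 0.6464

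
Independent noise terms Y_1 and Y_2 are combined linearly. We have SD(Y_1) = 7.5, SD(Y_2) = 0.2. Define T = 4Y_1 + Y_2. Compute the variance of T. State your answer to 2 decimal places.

900.04

V(Y_1) = 56.25, V(Y_2) = 0.04
By independence, V(T) = (4)²V(Y_1) + (1)²V(Y_2)
= (4)²·56.25 + (1)²·0.04 = 900.04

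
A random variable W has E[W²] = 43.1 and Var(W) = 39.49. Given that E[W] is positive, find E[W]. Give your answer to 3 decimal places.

1.900

(E[W])² = E[W²] − Var(W) = 43.1 − 39.49 = 3.61
E[W] = √3.61 = 1.9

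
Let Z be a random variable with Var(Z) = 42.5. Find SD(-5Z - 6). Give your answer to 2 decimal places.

32.60

Var(-5Z - 6) = (-5)²·42.5 = 1062.5
SD(-5Z - 6) = √1062.5 ≈ 32.60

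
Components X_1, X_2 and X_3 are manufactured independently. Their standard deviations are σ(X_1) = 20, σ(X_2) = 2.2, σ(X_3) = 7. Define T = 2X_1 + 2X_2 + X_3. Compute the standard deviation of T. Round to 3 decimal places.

40.846

var(X_1) = 400, var(X_2) = 4.84, var(X_3) = 49
By independence, var(T) = (2)²var(X_1) + (2)²var(X_2) + (1)²var(X_3)
= (2)²·400 + (2)²·4.84 + (1)²·49 = 1668.36
σ(T) = √1668.36 ≈ 40.846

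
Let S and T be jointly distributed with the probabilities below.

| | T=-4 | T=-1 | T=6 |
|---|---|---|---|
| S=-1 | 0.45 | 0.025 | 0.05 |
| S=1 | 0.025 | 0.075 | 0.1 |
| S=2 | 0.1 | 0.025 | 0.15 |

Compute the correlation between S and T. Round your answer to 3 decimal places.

E[S] = 0.225,  E[T] = -0.625
E[ST] = 2.9
cov(S,T) = E[ST] − E[S]E[T] = 2.9 − (0.225)(-0.625) = 3.040625
var(S) = 1.774375,  var(T) = 19.734375
ρ = 3.040625 / √(1.774375·19.734375) ≈ 0.514

0.514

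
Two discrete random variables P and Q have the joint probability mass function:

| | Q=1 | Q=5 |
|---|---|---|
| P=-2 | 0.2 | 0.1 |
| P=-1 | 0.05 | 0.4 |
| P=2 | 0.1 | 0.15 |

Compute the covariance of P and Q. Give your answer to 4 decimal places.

E[P] = -0.55,  E[Q] = 3.6
E[PQ] = -1.75
cov(P,Q) = E[PQ] − E[P]E[Q] = -1.75 − (-0.55)(3.6) = 0.23

0.2300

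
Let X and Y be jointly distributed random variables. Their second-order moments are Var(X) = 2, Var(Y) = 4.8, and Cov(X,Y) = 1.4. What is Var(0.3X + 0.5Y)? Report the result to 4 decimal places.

1.8000

Var(0.3X + 0.5Y) = (0.3)²·Var(X) + (0.5)²·Var(Y) + 2·(0.3)·(0.5)·Cov(X,Y)
= 0.09·2 + 0.25·4.8 + 0.3·1.4 = 1.8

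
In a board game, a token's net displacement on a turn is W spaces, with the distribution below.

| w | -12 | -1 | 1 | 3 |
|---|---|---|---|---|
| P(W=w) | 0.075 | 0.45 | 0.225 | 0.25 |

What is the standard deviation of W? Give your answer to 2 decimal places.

E[W] = (-12)(0.075) + (-1)(0.45) + (1)(0.225) + (3)(0.25) = -0.375
E[W²] = (-12)²(0.075) + (-1)²(0.45) + (1)²(0.225) + (3)²(0.25) = 13.725
V(W) = E[W²] − (E[W])² = 13.725 − (-0.375)² = 13.584375
SD(W) = √13.584375 ≈ 3.69

3.69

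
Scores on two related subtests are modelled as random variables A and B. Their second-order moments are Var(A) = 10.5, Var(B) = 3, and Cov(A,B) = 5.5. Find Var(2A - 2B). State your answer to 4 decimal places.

Var(2A - 2B) = (2)²·Var(A) + (-2)²·Var(B) + 2·(2)·(-2)·Cov(A,B)
= 4·10.5 + 4·3 + -8·5.5 = 10

10.0000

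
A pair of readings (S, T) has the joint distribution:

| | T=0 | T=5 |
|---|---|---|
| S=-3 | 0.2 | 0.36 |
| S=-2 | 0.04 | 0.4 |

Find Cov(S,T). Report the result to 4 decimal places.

E[S] = -2.56,  E[T] = 3.8
E[ST] = -9.4
Cov(S,T) = E[ST] − E[S]E[T] = -9.4 − (-2.56)(3.8) = 0.328

0.3280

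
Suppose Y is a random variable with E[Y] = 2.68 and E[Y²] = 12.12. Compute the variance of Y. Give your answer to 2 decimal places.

4.94

Var(Y) = 12.12 − (2.68)² = 4.9376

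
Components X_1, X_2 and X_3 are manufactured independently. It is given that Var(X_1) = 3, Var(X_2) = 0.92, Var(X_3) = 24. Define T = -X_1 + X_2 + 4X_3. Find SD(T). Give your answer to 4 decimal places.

19.6957

By independence, Var(T) = (-1)²Var(X_1) + (1)²Var(X_2) + (4)²Var(X_3)
= (-1)²·3 + (1)²·0.92 + (4)²·24 = 387.92
SD(T) = √387.92 ≈ 19.6957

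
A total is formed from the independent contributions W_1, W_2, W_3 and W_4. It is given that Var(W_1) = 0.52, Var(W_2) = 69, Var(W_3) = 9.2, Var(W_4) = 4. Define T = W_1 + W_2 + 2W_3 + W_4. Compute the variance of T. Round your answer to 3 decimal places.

By independence, Var(T) = (1)²Var(W_1) + (1)²Var(W_2) + (2)²Var(W_3) + (1)²Var(W_4)
= (1)²·0.52 + (1)²·69 + (2)²·9.2 + (1)²·4 = 110.32

110.320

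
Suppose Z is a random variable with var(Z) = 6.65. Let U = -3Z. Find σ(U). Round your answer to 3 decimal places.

7.736

var(-3Z) = (-3)²·6.65 = 59.85
σ(U) = √59.85 ≈ 7.736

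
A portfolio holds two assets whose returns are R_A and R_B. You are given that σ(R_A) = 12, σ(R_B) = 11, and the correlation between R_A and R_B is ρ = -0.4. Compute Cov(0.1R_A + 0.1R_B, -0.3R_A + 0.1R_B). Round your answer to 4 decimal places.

-2.0540

Var(R_A) = (12)² = 144;  Var(R_B) = (11)² = 121
Cov(R_A,R_B) = ρ·σ(R_A)·σ(R_B) = -0.4·12·11 = -52.8
Cov(0.1R_A + 0.1R_B, -0.3R_A + 0.1R_B) = (0.1)(-0.3)Var(R_A) + (0.1)(0.1)Var(R_B) + [(0.1)(0.1) + (0.1)(-0.3)]Cov(R_A,R_B)
= -0.03·144 + 0.01·121 + -0.02·-52.8 = -2.054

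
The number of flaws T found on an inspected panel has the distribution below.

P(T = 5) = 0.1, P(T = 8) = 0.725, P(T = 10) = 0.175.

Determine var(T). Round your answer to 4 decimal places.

1.5975

E[T] = (5)(0.1) + (8)(0.725) + (10)(0.175) = 8.05
E[T²] = (5)²(0.1) + (8)²(0.725) + (10)²(0.175) = 66.4
var(T) = E[T²] − (E[T])² = 66.4 − (8.05)² = 1.5975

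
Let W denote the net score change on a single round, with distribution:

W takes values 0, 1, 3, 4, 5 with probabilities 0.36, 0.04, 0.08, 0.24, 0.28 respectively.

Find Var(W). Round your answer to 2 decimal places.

E[W] = (0)(0.36) + (1)(0.04) + (3)(0.08) + (4)(0.24) + (5)(0.28) = 2.64
E[W²] = (0)²(0.36) + (1)²(0.04) + (3)²(0.08) + (4)²(0.24) + (5)²(0.28) = 11.6
Var(W) = E[W²] − (E[W])² = 11.6 − (2.64)² = 4.6304

4.63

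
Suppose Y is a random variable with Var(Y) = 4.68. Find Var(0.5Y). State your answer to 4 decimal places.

Var(0.5Y) = (0.5)²·Var(Y) = 0.25·4.68 = 1.17

1.1700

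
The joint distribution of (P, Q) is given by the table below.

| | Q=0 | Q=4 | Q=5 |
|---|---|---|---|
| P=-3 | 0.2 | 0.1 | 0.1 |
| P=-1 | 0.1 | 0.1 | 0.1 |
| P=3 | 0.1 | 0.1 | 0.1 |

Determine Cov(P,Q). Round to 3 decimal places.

E[P] = -0.6,  E[Q] = 2.7
E[PQ] = -0.9
Cov(P,Q) = E[PQ] − E[P]E[Q] = -0.9 − (-0.6)(2.7) = 0.72

0.720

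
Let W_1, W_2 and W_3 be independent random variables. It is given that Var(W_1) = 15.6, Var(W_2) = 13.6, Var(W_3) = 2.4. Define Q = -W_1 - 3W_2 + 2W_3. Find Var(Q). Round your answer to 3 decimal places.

By independence, Var(Q) = (-1)²Var(W_1) + (-3)²Var(W_2) + (2)²Var(W_3)
= (-1)²·15.6 + (-3)²·13.6 + (2)²·2.4 = 147.6

147.600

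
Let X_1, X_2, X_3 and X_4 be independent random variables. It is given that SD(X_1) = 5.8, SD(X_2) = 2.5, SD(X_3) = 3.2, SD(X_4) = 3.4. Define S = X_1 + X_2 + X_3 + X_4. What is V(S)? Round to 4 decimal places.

V(X_1) = 33.64, V(X_2) = 6.25, V(X_3) = 10.24, V(X_4) = 11.56
By independence, V(S) = (1)²V(X_1) + (1)²V(X_2) + (1)²V(X_3) + (1)²V(X_4)
= (1)²·33.64 + (1)²·6.25 + (1)²·10.24 + (1)²·11.56 = 61.69

61.6900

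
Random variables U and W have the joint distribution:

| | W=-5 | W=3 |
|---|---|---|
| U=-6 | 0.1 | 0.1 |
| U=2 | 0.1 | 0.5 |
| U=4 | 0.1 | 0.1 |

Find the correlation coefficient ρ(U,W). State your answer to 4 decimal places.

0.1502

E[U] = 0.8,  E[W] = 0.6
E[UW] = 2.4
Cov(U,W) = E[UW] − E[U]E[W] = 2.4 − (0.8)(0.6) = 1.92
V(U) = 12.16,  V(W) = 13.44
ρ = 1.92 / √(12.16·13.44) ≈ 0.1502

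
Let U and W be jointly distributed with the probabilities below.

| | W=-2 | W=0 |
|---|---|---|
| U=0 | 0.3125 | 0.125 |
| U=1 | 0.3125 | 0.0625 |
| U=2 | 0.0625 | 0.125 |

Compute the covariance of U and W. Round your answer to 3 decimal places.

0.156

E[U] = 0.75,  E[W] = -1.375
E[UW] = -0.875
Cov(U,W) = E[UW] − E[U]E[W] = -0.875 − (0.75)(-1.375) = 0.15625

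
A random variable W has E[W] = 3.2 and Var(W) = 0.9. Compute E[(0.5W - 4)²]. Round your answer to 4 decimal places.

E[0.5W - 4] = 0.5·3.2 − 4 = -2.4
Var(0.5W - 4) = (0.5)²·0.9 = 0.225
E[(0.5W - 4)²] = Var((0.5W - 4)) + (E[(0.5W - 4)])² = 0.225 + (-2.4)² = 5.985

5.9850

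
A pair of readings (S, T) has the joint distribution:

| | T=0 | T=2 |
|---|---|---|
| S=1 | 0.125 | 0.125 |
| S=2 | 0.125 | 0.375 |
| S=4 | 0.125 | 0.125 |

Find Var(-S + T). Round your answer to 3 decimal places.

2.250

E[S] = 2.25,  E[T] = 1.25,  E[ST] = 2.75
Var(S) = 6.25 − (2.25)² = 1.1875;  Var(T) = 2.5 − (1.25)² = 0.9375
cov(S,T) = 2.75 − (2.25)(1.25) = -0.0625
Var(-S + T) = (-1)²·1.1875 + (1)²·0.9375 + 2·(-1)·(1)·-0.0625 = 2.25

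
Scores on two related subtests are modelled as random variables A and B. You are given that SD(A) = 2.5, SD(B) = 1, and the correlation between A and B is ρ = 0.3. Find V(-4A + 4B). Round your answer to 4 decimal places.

92.0000

V(A) = (2.5)² = 6.25;  V(B) = (1)² = 1
cov(A,B) = ρ·SD(A)·SD(B) = 0.3·2.5·1 = 0.75
V(-4A + 4B) = (-4)²·V(A) + (4)²·V(B) + 2·(-4)·(4)·cov(A,B)
= 16·6.25 + 16·1 + -32·0.75 = 92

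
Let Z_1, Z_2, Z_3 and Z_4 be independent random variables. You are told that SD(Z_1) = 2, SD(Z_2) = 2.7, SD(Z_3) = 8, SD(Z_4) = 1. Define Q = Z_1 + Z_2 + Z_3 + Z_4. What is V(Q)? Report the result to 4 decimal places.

76.2900

V(Z_1) = 4, V(Z_2) = 7.29, V(Z_3) = 64, V(Z_4) = 1
By independence, V(Q) = (1)²V(Z_1) + (1)²V(Z_2) + (1)²V(Z_3) + (1)²V(Z_4)
= (1)²·4 + (1)²·7.29 + (1)²·64 + (1)²·1 = 76.29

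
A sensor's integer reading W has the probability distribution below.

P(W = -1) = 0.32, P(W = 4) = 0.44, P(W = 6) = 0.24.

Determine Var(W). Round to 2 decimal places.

E[W] = (-1)(0.32) + (4)(0.44) + (6)(0.24) = 2.88
E[W²] = (-1)²(0.32) + (4)²(0.44) + (6)²(0.24) = 16
Var(W) = E[W²] − (E[W])² = 16 − (2.88)² = 7.7056

7.71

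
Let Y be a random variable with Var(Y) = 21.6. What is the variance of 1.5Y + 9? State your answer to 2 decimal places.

48.60

Var(1.5Y + 9) = (1.5)²·Var(Y) = 2.25·21.6 = 48.6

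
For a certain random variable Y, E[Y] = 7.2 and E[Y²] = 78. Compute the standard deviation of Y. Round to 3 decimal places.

5.115

Var(Y) = 78 − (7.2)² = 26.16
σ(Y) = √26.16 ≈ 5.115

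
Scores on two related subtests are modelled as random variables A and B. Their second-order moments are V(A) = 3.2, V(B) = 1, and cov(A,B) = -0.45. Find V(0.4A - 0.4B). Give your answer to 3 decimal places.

V(0.4A - 0.4B) = (0.4)²·V(A) + (-0.4)²·V(B) + 2·(0.4)·(-0.4)·cov(A,B)
= 0.16·3.2 + 0.16·1 + -0.32·-0.45 = 0.816

0.816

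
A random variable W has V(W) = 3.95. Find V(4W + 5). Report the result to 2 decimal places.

V(4W + 5) = (4)²·V(W) = 16·3.95 = 63.2

63.20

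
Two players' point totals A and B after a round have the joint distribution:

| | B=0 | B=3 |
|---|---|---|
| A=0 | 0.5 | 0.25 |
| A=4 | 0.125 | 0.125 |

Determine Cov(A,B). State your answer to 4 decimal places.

0.3750

E[A] = 1,  E[B] = 1.125
E[AB] = 1.5
Cov(A,B) = E[AB] − E[A]E[B] = 1.5 − (1)(1.125) = 0.375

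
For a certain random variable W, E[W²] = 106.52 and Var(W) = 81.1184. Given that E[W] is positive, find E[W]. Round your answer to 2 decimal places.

(E[W])² = E[W²] − Var(W) = 106.52 − 81.1184 = 25.4016
E[W] = √25.4016 = 5.04

5.04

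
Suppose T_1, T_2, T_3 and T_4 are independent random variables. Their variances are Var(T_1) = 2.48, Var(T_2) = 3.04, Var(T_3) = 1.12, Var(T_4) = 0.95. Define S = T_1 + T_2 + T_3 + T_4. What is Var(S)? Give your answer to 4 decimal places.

By independence, Var(S) = (1)²Var(T_1) + (1)²Var(T_2) + (1)²Var(T_3) + (1)²Var(T_4)
= (1)²·2.48 + (1)²·3.04 + (1)²·1.12 + (1)²·0.95 = 7.59

7.5900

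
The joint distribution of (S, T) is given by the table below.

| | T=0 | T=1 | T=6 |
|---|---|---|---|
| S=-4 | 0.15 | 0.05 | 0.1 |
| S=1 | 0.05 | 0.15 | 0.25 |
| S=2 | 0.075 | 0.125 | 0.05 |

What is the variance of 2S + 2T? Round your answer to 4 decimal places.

E[S] = -0.25,  E[T] = 2.725,  E[ST] = -0.1
var(S) = 6.25 − (-0.25)² = 6.1875;  var(T) = 14.725 − (2.725)² = 7.299375
cov(S,T) = -0.1 − (-0.25)(2.725) = 0.58125
var(2S + 2T) = (2)²·6.1875 + (2)²·7.299375 + 2·(2)·(2)·0.58125 = 58.5975

58.5975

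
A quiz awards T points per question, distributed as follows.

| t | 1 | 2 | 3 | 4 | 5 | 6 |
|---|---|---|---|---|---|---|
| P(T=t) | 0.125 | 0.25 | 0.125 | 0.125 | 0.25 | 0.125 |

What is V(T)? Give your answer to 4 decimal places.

E[T] = (1)(0.125) + (2)(0.25) + (3)(0.125) + (4)(0.125) + (5)(0.25) + (6)(0.125) = 3.5
E[T²] = (1)²(0.125) + (2)²(0.25) + (3)²(0.125) + (4)²(0.125) + (5)²(0.25) + (6)²(0.125) = 15
V(T) = E[T²] − (E[T])² = 15 − (3.5)² = 2.75

2.7500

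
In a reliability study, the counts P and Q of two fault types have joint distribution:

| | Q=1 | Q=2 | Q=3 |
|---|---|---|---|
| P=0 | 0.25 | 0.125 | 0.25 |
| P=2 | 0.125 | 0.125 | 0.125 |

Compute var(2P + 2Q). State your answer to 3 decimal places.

6.750

E[P] = 0.75,  E[Q] = 2,  E[PQ] = 1.5
var(P) = 1.5 − (0.75)² = 0.9375;  var(Q) = 4.75 − (2)² = 0.75
Cov(P,Q) = 1.5 − (0.75)(2) = 0
var(2P + 2Q) = (2)²·0.9375 + (2)²·0.75 + 2·(2)·(2)·0 = 6.75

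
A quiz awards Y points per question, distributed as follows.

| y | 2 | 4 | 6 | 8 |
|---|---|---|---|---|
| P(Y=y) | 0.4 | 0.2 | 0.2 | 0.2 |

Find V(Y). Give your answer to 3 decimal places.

E[Y] = (2)(0.4) + (4)(0.2) + (6)(0.2) + (8)(0.2) = 4.4
E[Y²] = (2)²(0.4) + (4)²(0.2) + (6)²(0.2) + (8)²(0.2) = 24.8
V(Y) = E[Y²] − (E[Y])² = 24.8 − (4.4)² = 5.44

5.440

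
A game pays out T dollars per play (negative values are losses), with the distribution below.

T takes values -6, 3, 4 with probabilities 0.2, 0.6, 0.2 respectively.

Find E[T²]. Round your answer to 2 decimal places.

15.80

E[T²] = (-6)²(0.2) + (3)²(0.6) + (4)²(0.2) = 15.8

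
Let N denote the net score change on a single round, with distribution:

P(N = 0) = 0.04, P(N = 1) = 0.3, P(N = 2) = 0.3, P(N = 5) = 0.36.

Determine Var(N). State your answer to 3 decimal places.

E[N] = (0)(0.04) + (1)(0.3) + (2)(0.3) + (5)(0.36) = 2.7
E[N²] = (0)²(0.04) + (1)²(0.3) + (2)²(0.3) + (5)²(0.36) = 10.5
Var(N) = E[N²] − (E[N])² = 10.5 − (2.7)² = 3.21

3.210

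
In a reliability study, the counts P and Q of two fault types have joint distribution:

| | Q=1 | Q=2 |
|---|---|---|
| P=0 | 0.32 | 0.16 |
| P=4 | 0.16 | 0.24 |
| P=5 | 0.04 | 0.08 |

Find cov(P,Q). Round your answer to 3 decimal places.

0.304

E[P] = 2.2,  E[Q] = 1.48
E[PQ] = 3.56
cov(P,Q) = E[PQ] − E[P]E[Q] = 3.56 − (2.2)(1.48) = 0.304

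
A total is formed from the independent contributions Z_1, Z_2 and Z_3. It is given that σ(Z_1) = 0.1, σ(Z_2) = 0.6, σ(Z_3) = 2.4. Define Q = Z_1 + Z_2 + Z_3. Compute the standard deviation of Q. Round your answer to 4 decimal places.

V(Z_1) = 0.01, V(Z_2) = 0.36, V(Z_3) = 5.76
By independence, V(Q) = (1)²V(Z_1) + (1)²V(Z_2) + (1)²V(Z_3)
= (1)²·0.01 + (1)²·0.36 + (1)²·5.76 = 6.13
σ(Q) = √6.13 ≈ 2.4759

2.4759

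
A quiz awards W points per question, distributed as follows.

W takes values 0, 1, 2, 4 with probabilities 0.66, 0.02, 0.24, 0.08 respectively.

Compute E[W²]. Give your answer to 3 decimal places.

E[W²] = (0)²(0.66) + (1)²(0.02) + (2)²(0.24) + (4)²(0.08) = 2.26

2.260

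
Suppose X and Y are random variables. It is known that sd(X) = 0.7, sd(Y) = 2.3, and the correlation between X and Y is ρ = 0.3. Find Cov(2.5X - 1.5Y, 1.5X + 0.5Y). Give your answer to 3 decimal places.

-2.613

V(X) = (0.7)² = 0.49;  V(Y) = (2.3)² = 5.29
Cov(X,Y) = ρ·sd(X)·sd(Y) = 0.3·0.7·2.3 = 0.483
Cov(2.5X - 1.5Y, 1.5X + 0.5Y) = (2.5)(1.5)V(X) + (-1.5)(0.5)V(Y) + [(2.5)(0.5) + (-1.5)(1.5)]Cov(X,Y)
= 3.75·0.49 + -0.75·5.29 + -1·0.483 = -2.613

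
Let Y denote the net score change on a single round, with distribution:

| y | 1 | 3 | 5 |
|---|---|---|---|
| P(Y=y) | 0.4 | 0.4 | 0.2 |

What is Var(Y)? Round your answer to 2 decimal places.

2.24

E[Y] = (1)(0.4) + (3)(0.4) + (5)(0.2) = 2.6
E[Y²] = (1)²(0.4) + (3)²(0.4) + (5)²(0.2) = 9
Var(Y) = E[Y²] − (E[Y])² = 9 − (2.6)² = 2.24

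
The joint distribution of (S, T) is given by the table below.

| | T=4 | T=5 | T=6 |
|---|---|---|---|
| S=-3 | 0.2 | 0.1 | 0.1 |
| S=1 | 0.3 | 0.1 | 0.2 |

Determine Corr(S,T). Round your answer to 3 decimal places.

0.047

E[S] = -0.6,  E[T] = 4.8
E[ST] = -2.8
cov(S,T) = E[ST] − E[S]E[T] = -2.8 − (-0.6)(4.8) = 0.08
var(S) = 3.84,  var(T) = 0.76
ρ = 0.08 / √(3.84·0.76) ≈ 0.047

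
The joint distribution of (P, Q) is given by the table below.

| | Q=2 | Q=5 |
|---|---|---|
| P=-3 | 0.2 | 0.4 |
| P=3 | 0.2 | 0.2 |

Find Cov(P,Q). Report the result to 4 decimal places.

-0.7200

E[P] = -0.6,  E[Q] = 3.8
E[PQ] = -3
Cov(P,Q) = E[PQ] − E[P]E[Q] = -3 − (-0.6)(3.8) = -0.72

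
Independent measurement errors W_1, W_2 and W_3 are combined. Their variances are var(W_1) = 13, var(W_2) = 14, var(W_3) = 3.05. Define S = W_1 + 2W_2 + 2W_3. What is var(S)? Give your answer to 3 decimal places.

81.200

By independence, var(S) = (1)²var(W_1) + (2)²var(W_2) + (2)²var(W_3)
= (1)²·13 + (2)²·14 + (2)²·3.05 = 81.2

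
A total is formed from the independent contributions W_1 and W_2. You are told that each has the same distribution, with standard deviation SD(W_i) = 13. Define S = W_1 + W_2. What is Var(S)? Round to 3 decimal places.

Var(W_i) = (13)² = 169
By independence, Var(S) = (1)²Var(W_1) + (1)²Var(W_2)
= (1)²·169 + (1)²·169 = 338

338.000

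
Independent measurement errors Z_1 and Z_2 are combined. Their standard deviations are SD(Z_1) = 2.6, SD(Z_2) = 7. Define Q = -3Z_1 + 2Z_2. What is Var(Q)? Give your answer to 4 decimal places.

256.8400

Var(Z_1) = 6.76, Var(Z_2) = 49
By independence, Var(Q) = (-3)²Var(Z_1) + (2)²Var(Z_2)
= (-3)²·6.76 + (2)²·49 = 256.84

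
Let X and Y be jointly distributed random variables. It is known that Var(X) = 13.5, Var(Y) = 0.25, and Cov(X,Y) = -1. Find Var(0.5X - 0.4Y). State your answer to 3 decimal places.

Var(0.5X - 0.4Y) = (0.5)²·Var(X) + (-0.4)²·Var(Y) + 2·(0.5)·(-0.4)·Cov(X,Y)
= 0.25·13.5 + 0.16·0.25 + -0.4·-1 = 3.815

3.815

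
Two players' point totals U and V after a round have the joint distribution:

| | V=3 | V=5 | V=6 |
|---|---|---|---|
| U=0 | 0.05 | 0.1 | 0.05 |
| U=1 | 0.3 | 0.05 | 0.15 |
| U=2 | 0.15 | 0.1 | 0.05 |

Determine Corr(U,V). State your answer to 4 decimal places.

E[U] = 1.1,  E[V] = 4.25
E[UV] = 4.55
cov(U,V) = E[UV] − E[U]E[V] = 4.55 − (1.1)(4.25) = -0.125
Var(U) = 0.49,  Var(V) = 1.6875
ρ = -0.125 / √(0.49·1.6875) ≈ -0.1375

-0.1375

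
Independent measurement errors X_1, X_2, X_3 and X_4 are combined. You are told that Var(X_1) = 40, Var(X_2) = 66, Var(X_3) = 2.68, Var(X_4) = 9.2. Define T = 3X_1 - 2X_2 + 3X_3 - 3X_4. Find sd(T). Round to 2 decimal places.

27.04

By independence, Var(T) = (3)²Var(X_1) + (-2)²Var(X_2) + (3)²Var(X_3) + (-3)²Var(X_4)
= (3)²·40 + (-2)²·66 + (3)²·2.68 + (-3)²·9.2 = 730.92
sd(T) = √730.92 ≈ 27.04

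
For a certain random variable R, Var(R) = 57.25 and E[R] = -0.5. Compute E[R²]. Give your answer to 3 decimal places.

57.500

E[R²] = Var(R) + (E[R])² = 57.25 + (-0.5)² = 57.5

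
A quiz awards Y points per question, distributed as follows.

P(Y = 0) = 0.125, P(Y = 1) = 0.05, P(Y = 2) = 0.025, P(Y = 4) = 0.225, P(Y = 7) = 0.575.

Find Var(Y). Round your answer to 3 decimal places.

6.674

E[Y] = (0)(0.125) + (1)(0.05) + (2)(0.025) + (4)(0.225) + (7)(0.575) = 5.025
E[Y²] = (0)²(0.125) + (1)²(0.05) + (2)²(0.025) + (4)²(0.225) + (7)²(0.575) = 31.925
Var(Y) = E[Y²] − (E[Y])² = 31.925 − (5.025)² = 6.674375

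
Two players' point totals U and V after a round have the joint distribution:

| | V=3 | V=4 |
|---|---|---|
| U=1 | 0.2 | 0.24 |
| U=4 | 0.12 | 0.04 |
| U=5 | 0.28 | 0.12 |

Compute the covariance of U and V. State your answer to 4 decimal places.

E[U] = 3.08,  E[V] = 3.4
E[UV] = 10.24
Cov(U,V) = E[UV] − E[U]E[V] = 10.24 − (3.08)(3.4) = -0.232

-0.2320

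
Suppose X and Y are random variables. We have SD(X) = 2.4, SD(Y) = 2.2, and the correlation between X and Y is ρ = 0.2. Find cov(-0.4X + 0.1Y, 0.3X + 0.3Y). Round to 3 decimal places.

-0.641

var(X) = (2.4)² = 5.76;  var(Y) = (2.2)² = 4.84
cov(X,Y) = ρ·SD(X)·SD(Y) = 0.2·2.4·2.2 = 1.056
cov(-0.4X + 0.1Y, 0.3X + 0.3Y) = (-0.4)(0.3)var(X) + (0.1)(0.3)var(Y) + [(-0.4)(0.3) + (0.1)(0.3)]cov(X,Y)
= -0.12·5.76 + 0.03·4.84 + -0.09·1.056 = -0.64104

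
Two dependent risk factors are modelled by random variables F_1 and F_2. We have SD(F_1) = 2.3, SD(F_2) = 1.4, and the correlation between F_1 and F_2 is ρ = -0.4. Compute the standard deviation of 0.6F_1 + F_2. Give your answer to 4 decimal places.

1.5228

V(F_1) = (2.3)² = 5.29;  V(F_2) = (1.4)² = 1.96
Cov(F_1,F_2) = ρ·SD(F_1)·SD(F_2) = -0.4·2.3·1.4 = -1.288
V(0.6F_1 + F_2) = (0.6)²·V(F_1) + (1)²·V(F_2) + 2·(0.6)·(1)·Cov(F_1,F_2)
= 0.36·5.29 + 1·1.96 + 1.2·-1.288 = 2.3188
SD(0.6F_1 + F_2) = √2.3188 ≈ 1.5228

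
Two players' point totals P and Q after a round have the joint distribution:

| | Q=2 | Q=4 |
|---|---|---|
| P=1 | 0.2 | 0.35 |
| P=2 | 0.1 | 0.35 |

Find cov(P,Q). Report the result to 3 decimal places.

E[P] = 1.45,  E[Q] = 3.4
E[PQ] = 5
cov(P,Q) = E[PQ] − E[P]E[Q] = 5 − (1.45)(3.4) = 0.07

0.070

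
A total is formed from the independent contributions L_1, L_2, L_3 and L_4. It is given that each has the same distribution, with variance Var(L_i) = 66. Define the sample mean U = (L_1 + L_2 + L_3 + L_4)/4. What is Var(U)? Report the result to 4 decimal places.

By independence, Var(U) = (0.25)²Var(L_1) + (0.25)²Var(L_2) + (0.25)²Var(L_3) + (0.25)²Var(L_4)
= (0.25)²·66 + (0.25)²·66 + (0.25)²·66 + (0.25)²·66 = 16.5

16.5000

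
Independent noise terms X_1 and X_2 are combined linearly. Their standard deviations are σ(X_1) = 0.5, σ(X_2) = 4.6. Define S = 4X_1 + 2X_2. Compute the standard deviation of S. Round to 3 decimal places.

9.415

var(X_1) = 0.25, var(X_2) = 21.16
By independence, var(S) = (4)²var(X_1) + (2)²var(X_2)
= (4)²·0.25 + (2)²·21.16 = 88.64
σ(S) = √88.64 ≈ 9.415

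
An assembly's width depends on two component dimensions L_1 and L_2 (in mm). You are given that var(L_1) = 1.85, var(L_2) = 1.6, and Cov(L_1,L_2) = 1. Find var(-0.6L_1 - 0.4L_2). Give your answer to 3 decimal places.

1.402

var(-0.6L_1 - 0.4L_2) = (-0.6)²·var(L_1) + (-0.4)²·var(L_2) + 2·(-0.6)·(-0.4)·Cov(L_1,L_2)
= 0.36·1.85 + 0.16·1.6 + 0.48·1 = 1.402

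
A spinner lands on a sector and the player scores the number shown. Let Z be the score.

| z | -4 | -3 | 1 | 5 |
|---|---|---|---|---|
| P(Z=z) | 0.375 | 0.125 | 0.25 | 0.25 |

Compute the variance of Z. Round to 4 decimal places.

13.4844

E[Z] = (-4)(0.375) + (-3)(0.125) + (1)(0.25) + (5)(0.25) = -0.375
E[Z²] = (-4)²(0.375) + (-3)²(0.125) + (1)²(0.25) + (5)²(0.25) = 13.625
Var(Z) = E[Z²] − (E[Z])² = 13.625 − (-0.375)² = 13.484375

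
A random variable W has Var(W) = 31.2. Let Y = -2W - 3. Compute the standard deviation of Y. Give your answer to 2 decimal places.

11.17

Var(-2W - 3) = (-2)²·31.2 = 124.8
SD(Y) = √124.8 ≈ 11.17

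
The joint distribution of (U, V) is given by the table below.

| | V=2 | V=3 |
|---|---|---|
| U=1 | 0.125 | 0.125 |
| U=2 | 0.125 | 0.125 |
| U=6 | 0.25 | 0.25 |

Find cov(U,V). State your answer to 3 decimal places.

0.000

E[U] = 3.75,  E[V] = 2.5
E[UV] = 9.375
cov(U,V) = E[UV] − E[U]E[V] = 9.375 − (3.75)(2.5) = 0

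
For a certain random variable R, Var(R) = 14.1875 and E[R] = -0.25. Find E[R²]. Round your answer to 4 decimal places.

14.2500

E[R²] = Var(R) + (E[R])² = 14.1875 + (-0.25)² = 14.25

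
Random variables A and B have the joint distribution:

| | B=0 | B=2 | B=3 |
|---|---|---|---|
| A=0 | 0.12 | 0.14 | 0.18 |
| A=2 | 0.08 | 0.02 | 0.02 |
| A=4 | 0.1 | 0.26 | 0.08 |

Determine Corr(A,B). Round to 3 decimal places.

E[A] = 2,  E[B] = 1.68
E[AB] = 3.24
cov(A,B) = E[AB] − E[A]E[B] = 3.24 − (2)(1.68) = -0.12
var(A) = 3.52,  var(B) = 1.3776
ρ = -0.12 / √(3.52·1.3776) ≈ -0.054

-0.054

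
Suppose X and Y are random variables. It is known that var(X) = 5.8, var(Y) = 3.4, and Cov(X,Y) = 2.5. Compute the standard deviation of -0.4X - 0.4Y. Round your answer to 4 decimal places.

var(-0.4X - 0.4Y) = (-0.4)²·var(X) + (-0.4)²·var(Y) + 2·(-0.4)·(-0.4)·Cov(X,Y)
= 0.16·5.8 + 0.16·3.4 + 0.32·2.5 = 2.272
SD(-0.4X - 0.4Y) = √2.272 ≈ 1.5073

1.5073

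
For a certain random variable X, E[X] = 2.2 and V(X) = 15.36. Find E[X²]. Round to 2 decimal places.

E[X²] = V(X) + (E[X])² = 15.36 + (2.2)² = 20.2

20.20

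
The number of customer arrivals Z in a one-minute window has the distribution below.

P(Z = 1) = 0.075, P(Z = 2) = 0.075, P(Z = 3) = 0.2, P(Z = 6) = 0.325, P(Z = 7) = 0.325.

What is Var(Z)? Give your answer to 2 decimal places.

4.30

E[Z] = (1)(0.075) + (2)(0.075) + (3)(0.2) + (6)(0.325) + (7)(0.325) = 5.05
E[Z²] = (1)²(0.075) + (2)²(0.075) + (3)²(0.2) + (6)²(0.325) + (7)²(0.325) = 29.8
Var(Z) = E[Z²] − (E[Z])² = 29.8 − (5.05)² = 4.2975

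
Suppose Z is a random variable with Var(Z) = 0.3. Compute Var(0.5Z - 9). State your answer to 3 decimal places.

Var(0.5Z - 9) = (0.5)²·Var(Z) = 0.25·0.3 = 0.075

0.075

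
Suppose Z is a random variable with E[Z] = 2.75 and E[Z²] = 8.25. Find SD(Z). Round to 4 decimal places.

0.8292

Var(Z) = 8.25 − (2.75)² = 0.6875
SD(Z) = √0.6875 ≈ 0.8292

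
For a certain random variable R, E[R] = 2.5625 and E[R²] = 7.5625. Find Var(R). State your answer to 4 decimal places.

Var(R) = 7.5625 − (2.5625)² = 0.99609375

0.9961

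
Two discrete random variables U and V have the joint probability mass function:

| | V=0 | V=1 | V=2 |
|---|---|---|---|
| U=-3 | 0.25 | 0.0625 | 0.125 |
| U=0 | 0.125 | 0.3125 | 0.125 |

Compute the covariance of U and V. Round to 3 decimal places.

E[U] = -1.3125,  E[V] = 0.875
E[UV] = -0.9375
Cov(U,V) = E[UV] − E[U]E[V] = -0.9375 − (-1.3125)(0.875) = 0.2109375

0.211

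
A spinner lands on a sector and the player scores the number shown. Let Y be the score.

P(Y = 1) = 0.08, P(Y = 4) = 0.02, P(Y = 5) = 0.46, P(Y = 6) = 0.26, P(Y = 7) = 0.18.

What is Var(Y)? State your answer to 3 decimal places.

E[Y] = (1)(0.08) + (4)(0.02) + (5)(0.46) + (6)(0.26) + (7)(0.18) = 5.28
E[Y²] = (1)²(0.08) + (4)²(0.02) + (5)²(0.46) + (6)²(0.26) + (7)²(0.18) = 30.08
Var(Y) = E[Y²] − (E[Y])² = 30.08 − (5.28)² = 2.2016

2.202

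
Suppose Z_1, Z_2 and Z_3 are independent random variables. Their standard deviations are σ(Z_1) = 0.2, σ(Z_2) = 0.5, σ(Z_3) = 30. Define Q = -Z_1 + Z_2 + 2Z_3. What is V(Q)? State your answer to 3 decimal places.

3600.290

V(Z_1) = 0.04, V(Z_2) = 0.25, V(Z_3) = 900
By independence, V(Q) = (-1)²V(Z_1) + (1)²V(Z_2) + (2)²V(Z_3)
= (-1)²·0.04 + (1)²·0.25 + (2)²·900 = 3600.29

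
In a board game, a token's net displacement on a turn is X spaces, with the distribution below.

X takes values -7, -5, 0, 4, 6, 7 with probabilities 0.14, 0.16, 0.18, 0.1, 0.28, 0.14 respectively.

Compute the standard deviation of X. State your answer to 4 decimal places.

E[X] = (-7)(0.14) + (-5)(0.16) + (0)(0.18) + (4)(0.1) + (6)(0.28) + (7)(0.14) = 1.28
E[X²] = (-7)²(0.14) + (-5)²(0.16) + (0)²(0.18) + (4)²(0.1) + (6)²(0.28) + (7)²(0.14) = 29.4
var(X) = E[X²] − (E[X])² = 29.4 − (1.28)² = 27.7616
σ(X) = √27.7616 ≈ 5.2689

5.2689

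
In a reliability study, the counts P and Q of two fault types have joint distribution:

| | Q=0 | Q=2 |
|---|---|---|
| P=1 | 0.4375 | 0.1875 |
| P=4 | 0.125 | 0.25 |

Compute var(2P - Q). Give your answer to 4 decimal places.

7.3594

E[P] = 2.125,  E[Q] = 0.875,  E[PQ] = 2.375
var(P) = 6.625 − (2.125)² = 2.109375;  var(Q) = 1.75 − (0.875)² = 0.984375
Cov(P,Q) = 2.375 − (2.125)(0.875) = 0.515625
var(2P - Q) = (2)²·2.109375 + (-1)²·0.984375 + 2·(2)·(-1)·0.515625 = 7.359375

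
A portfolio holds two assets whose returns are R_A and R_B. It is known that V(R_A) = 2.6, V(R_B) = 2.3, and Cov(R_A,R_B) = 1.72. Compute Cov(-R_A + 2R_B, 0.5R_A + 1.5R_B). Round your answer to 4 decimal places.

Cov(-R_A + 2R_B, 0.5R_A + 1.5R_B) = (-1)(0.5)V(R_A) + (2)(1.5)V(R_B) + [(-1)(1.5) + (2)(0.5)]Cov(R_A,R_B)
= -0.5·2.6 + 3·2.3 + -0.5·1.72 = 4.74

4.7400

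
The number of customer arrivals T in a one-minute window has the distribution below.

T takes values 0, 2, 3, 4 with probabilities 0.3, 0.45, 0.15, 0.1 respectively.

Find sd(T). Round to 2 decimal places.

E[T] = (0)(0.3) + (2)(0.45) + (3)(0.15) + (4)(0.1) = 1.75
E[T²] = (0)²(0.3) + (2)²(0.45) + (3)²(0.15) + (4)²(0.1) = 4.75
Var(T) = E[T²] − (E[T])² = 4.75 − (1.75)² = 1.6875
sd(T) = √1.6875 ≈ 1.30

1.30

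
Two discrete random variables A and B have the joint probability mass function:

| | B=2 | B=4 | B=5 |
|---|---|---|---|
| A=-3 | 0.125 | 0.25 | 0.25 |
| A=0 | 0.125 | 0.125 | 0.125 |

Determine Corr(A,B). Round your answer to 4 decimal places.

-0.1384

E[A] = -1.875,  E[B] = 3.875
E[AB] = -7.5
Cov(A,B) = E[AB] − E[A]E[B] = -7.5 − (-1.875)(3.875) = -0.234375
Var(A) = 2.109375,  Var(B) = 1.359375
ρ = -0.234375 / √(2.109375·1.359375) ≈ -0.1384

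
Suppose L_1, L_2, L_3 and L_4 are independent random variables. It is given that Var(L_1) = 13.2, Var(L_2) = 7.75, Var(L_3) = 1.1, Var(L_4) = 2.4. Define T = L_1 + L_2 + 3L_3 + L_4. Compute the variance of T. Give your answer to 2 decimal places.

33.25

By independence, Var(T) = (1)²Var(L_1) + (1)²Var(L_2) + (3)²Var(L_3) + (1)²Var(L_4)
= (1)²·13.2 + (1)²·7.75 + (3)²·1.1 + (1)²·2.4 = 33.25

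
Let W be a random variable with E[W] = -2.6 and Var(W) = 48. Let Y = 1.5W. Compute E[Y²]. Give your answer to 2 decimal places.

123.21

E[1.5W] = 1.5·-2.6 = -3.9
Var(1.5W) = (1.5)²·48 = 108
E[Y²] = Var(Y) + (E[Y])² = 108 + (-3.9)² = 123.21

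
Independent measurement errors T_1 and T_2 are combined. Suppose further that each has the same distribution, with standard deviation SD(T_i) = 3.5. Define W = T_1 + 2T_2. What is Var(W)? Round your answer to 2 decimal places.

Var(T_i) = (3.5)² = 12.25
By independence, Var(W) = (1)²Var(T_1) + (2)²Var(T_2)
= (1)²·12.25 + (2)²·12.25 = 61.25

61.25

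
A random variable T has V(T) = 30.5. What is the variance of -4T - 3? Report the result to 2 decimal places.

488.00

V(-4T - 3) = (-4)²·V(T) = 16·30.5 = 488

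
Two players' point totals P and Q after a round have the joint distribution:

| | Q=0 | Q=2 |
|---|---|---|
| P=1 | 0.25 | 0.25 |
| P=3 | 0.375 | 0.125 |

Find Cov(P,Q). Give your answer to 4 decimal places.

E[P] = 2,  E[Q] = 0.75
E[PQ] = 1.25
Cov(P,Q) = E[PQ] − E[P]E[Q] = 1.25 − (2)(0.75) = -0.25

-0.2500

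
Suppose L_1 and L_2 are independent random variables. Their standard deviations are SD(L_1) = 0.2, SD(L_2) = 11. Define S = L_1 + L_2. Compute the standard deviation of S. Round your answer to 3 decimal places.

var(L_1) = 0.04, var(L_2) = 121
By independence, var(S) = (1)²var(L_1) + (1)²var(L_2)
= (1)²·0.04 + (1)²·121 = 121.04
SD(S) = √121.04 ≈ 11.002

11.002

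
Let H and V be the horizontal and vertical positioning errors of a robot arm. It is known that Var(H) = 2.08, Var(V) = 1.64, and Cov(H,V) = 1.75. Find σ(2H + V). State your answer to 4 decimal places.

Var(2H + V) = (2)²·Var(H) + (1)²·Var(V) + 2·(2)·(1)·Cov(H,V)
= 4·2.08 + 1·1.64 + 4·1.75 = 16.96
σ(2H + V) = √16.96 ≈ 4.1183

4.1183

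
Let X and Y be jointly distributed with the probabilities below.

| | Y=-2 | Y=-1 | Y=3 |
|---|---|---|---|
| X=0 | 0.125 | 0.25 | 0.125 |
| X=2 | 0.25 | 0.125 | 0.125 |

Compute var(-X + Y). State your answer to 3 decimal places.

5.234

E[X] = 1,  E[Y] = -0.375,  E[XY] = -0.5
var(X) = 2 − (1)² = 1;  var(Y) = 4.125 − (-0.375)² = 3.984375
Cov(X,Y) = -0.5 − (1)(-0.375) = -0.125
var(-X + Y) = (-1)²·1 + (1)²·3.984375 + 2·(-1)·(1)·-0.125 = 5.234375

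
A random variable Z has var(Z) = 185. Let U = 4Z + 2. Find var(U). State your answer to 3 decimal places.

var(4Z + 2) = (4)²·var(Z) = 16·185 = 2960

2960.000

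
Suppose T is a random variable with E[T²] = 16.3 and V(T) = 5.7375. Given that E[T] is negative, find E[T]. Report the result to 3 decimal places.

(E[T])² = E[T²] − V(T) = 16.3 − 5.7375 = 10.5625
E[T] = −√10.5625 = -3.25

-3.250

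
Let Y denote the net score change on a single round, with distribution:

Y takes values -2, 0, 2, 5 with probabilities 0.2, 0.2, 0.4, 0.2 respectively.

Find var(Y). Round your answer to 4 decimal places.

5.4400

E[Y] = (-2)(0.2) + (0)(0.2) + (2)(0.4) + (5)(0.2) = 1.4
E[Y²] = (-2)²(0.2) + (0)²(0.2) + (2)²(0.4) + (5)²(0.2) = 7.4
var(Y) = E[Y²] − (E[Y])² = 7.4 − (1.4)² = 5.44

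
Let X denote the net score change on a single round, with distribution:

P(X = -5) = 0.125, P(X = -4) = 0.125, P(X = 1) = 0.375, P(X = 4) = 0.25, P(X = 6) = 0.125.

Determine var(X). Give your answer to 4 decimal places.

E[X] = (-5)(0.125) + (-4)(0.125) + (1)(0.375) + (4)(0.25) + (6)(0.125) = 1
E[X²] = (-5)²(0.125) + (-4)²(0.125) + (1)²(0.375) + (4)²(0.25) + (6)²(0.125) = 14
var(X) = E[X²] − (E[X])² = 14 − (1)² = 13

13.0000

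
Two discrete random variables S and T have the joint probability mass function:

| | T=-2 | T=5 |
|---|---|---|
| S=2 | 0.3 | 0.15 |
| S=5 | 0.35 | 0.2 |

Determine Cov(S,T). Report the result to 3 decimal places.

E[S] = 3.65,  E[T] = 0.45
E[ST] = 1.8
Cov(S,T) = E[ST] − E[S]E[T] = 1.8 − (3.65)(0.45) = 0.1575

0.158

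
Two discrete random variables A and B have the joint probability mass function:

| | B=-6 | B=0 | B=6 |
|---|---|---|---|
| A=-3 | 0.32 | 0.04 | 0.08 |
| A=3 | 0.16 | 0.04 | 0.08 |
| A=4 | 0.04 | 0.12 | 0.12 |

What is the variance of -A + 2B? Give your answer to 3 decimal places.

E[A] = 0.64,  E[B] = -1.44,  E[AB] = 4.8
var(A) = 10.96 − (0.64)² = 10.5504;  var(B) = 28.8 − (-1.44)² = 26.7264
Cov(A,B) = 4.8 − (0.64)(-1.44) = 5.7216
var(-A + 2B) = (-1)²·10.5504 + (2)²·26.7264 + 2·(-1)·(2)·5.7216 = 94.5696

94.570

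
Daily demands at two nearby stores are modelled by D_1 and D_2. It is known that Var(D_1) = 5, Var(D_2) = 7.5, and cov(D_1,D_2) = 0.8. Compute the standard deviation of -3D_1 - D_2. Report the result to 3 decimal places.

Var(-3D_1 - D_2) = (-3)²·Var(D_1) + (-1)²·Var(D_2) + 2·(-3)·(-1)·cov(D_1,D_2)
= 9·5 + 1·7.5 + 6·0.8 = 57.3
sd(-3D_1 - D_2) = √57.3 ≈ 7.570

7.570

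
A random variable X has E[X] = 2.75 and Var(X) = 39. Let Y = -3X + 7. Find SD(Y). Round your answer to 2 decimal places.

Var(-3X + 7) = (-3)²·39 = 351
SD(Y) = √351 ≈ 18.73

18.73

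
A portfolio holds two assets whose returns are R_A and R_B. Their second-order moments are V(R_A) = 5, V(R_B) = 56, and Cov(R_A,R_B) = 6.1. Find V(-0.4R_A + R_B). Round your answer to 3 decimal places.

V(-0.4R_A + R_B) = (-0.4)²·V(R_A) + (1)²·V(R_B) + 2·(-0.4)·(1)·Cov(R_A,R_B)
= 0.16·5 + 1·56 + -0.8·6.1 = 51.92

51.920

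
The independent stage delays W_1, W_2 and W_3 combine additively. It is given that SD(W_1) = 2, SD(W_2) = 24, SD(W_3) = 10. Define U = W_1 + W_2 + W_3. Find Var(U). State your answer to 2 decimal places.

Var(W_1) = 4, Var(W_2) = 576, Var(W_3) = 100
By independence, Var(U) = (1)²Var(W_1) + (1)²Var(W_2) + (1)²Var(W_3)
= (1)²·4 + (1)²·576 + (1)²·100 = 680

680.00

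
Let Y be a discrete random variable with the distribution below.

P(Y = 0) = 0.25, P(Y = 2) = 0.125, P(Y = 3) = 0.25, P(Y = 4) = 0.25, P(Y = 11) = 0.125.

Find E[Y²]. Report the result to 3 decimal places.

21.875

E[Y²] = (0)²(0.25) + (2)²(0.125) + (3)²(0.25) + (4)²(0.25) + (11)²(0.125) = 21.875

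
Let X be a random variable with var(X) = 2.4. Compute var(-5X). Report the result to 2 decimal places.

60.00

var(-5X) = (-5)²·var(X) = 25·2.4 = 60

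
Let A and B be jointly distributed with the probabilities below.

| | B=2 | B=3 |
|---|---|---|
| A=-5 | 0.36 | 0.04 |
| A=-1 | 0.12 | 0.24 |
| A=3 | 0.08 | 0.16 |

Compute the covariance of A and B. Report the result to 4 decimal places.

0.7616

E[A] = -1.64,  E[B] = 2.44
E[AB] = -3.24
Cov(A,B) = E[AB] − E[A]E[B] = -3.24 − (-1.64)(2.44) = 0.7616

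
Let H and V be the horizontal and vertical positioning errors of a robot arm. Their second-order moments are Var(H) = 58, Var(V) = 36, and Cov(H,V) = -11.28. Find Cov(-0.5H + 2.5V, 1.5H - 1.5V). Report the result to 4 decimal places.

-229.2600

Cov(-0.5H + 2.5V, 1.5H - 1.5V) = (-0.5)(1.5)Var(H) + (2.5)(-1.5)Var(V) + [(-0.5)(-1.5) + (2.5)(1.5)]Cov(H,V)
= -0.75·58 + -3.75·36 + 4.5·-11.28 = -229.26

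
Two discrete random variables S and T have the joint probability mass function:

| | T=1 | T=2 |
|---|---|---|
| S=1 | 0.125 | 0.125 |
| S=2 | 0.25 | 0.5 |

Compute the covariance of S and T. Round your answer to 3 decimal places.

0.031

E[S] = 1.75,  E[T] = 1.625
E[ST] = 2.875
Cov(S,T) = E[ST] − E[S]E[T] = 2.875 − (1.75)(1.625) = 0.03125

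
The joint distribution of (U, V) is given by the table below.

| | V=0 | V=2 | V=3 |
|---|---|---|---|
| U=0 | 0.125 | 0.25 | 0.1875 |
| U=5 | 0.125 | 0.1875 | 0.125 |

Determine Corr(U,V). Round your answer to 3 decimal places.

-0.077

E[U] = 2.1875,  E[V] = 1.8125
E[UV] = 3.75
Cov(U,V) = E[UV] − E[U]E[V] = 3.75 − (2.1875)(1.8125) = -0.21484375
var(U) = 6.15234375,  var(V) = 1.27734375
ρ = -0.21484375 / √(6.15234375·1.27734375) ≈ -0.077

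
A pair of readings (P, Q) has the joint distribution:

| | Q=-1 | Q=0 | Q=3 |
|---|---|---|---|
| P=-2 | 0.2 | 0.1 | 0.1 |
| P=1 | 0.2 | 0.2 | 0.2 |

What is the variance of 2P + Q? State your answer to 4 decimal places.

E[P] = -0.2,  E[Q] = 0.5,  E[PQ] = 0.2
Var(P) = 2.2 − (-0.2)² = 2.16;  Var(Q) = 3.1 − (0.5)² = 2.85
Cov(P,Q) = 0.2 − (-0.2)(0.5) = 0.3
Var(2P + Q) = (2)²·2.16 + (1)²·2.85 + 2·(2)·(1)·0.3 = 12.69

12.6900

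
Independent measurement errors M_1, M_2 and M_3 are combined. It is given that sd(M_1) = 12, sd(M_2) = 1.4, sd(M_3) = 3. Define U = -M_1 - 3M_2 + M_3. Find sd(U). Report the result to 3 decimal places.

V(M_1) = 144, V(M_2) = 1.96, V(M_3) = 9
By independence, V(U) = (-1)²V(M_1) + (-3)²V(M_2) + (1)²V(M_3)
= (-1)²·144 + (-3)²·1.96 + (1)²·9 = 170.64
sd(U) = √170.64 ≈ 13.063

13.063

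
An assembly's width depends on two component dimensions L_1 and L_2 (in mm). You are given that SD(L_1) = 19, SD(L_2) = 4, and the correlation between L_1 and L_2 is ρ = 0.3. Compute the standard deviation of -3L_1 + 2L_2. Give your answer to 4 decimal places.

V(L_1) = (19)² = 361;  V(L_2) = (4)² = 16
Cov(L_1,L_2) = ρ·SD(L_1)·SD(L_2) = 0.3·19·4 = 22.8
V(-3L_1 + 2L_2) = (-3)²·V(L_1) + (2)²·V(L_2) + 2·(-3)·(2)·Cov(L_1,L_2)
= 9·361 + 4·16 + -12·22.8 = 3039.4
SD(-3L_1 + 2L_2) = √3039.4 ≈ 55.1308

55.1308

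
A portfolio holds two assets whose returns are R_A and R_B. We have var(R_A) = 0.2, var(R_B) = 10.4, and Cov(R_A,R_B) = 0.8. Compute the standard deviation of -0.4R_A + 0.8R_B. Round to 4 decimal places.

var(-0.4R_A + 0.8R_B) = (-0.4)²·var(R_A) + (0.8)²·var(R_B) + 2·(-0.4)·(0.8)·Cov(R_A,R_B)
= 0.16·0.2 + 0.64·10.4 + -0.64·0.8 = 6.176
σ(-0.4R_A + 0.8R_B) = √6.176 ≈ 2.4852

2.4852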